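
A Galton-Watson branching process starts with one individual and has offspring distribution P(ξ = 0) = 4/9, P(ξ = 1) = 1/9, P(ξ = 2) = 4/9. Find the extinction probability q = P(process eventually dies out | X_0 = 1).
q = 1

Mean offspring μ = 0·4/9 + 1·1/9 + 2·4/9 = 1 ≤ 1. For μ ≤ 1 with offspring not concentrated at 1, the Galton-Watson process goes extinct almost surely, so q = 1.
(Algebraic check: The pgf is f(s) = 4/9 + 1/9·s + 4/9·s². The extinction probability q is the smallest fixed point of f in [0, 1]. Setting s = f(s):
  4/9·s² + (1/9 − 1)·s + 4/9 = 0
  4/9·s² − (4/9 + 4/9)·s + 4/9 = 0
which factors as (s − 1)·(4/9·s − 4/9) = 0, giving roots s = 1 and s = (4/9)/(4/9) = 1. Since 1 ≥ 1, the smallest root in [0, 1] is s = 1.)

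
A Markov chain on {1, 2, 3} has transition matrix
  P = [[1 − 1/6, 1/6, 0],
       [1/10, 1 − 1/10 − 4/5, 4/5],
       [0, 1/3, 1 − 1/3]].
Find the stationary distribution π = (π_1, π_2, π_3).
π = (3/20, 1/4, 3/5)

This is a birth-death chain on three states, which satisfies detailed balance: π_1 · P_{12} = π_2 · P_{21} and π_2 · P_{23} = π_3 · P_{32}.
From π_1 · 1/6 = π_2 · 1/10: π_2/π_1 = (1/6)/(1/10) = 5/3.
From π_2 · 4/5 = π_3 · 1/3: π_3/π_2 = (4/5)/(1/3) = 12/5.
Take π_1 proportional to 1; then unnormalized π = (1, 5/3, 4). Normalize by dividing by the sum 20/3:
  π = (3/20, 1/4, 3/5).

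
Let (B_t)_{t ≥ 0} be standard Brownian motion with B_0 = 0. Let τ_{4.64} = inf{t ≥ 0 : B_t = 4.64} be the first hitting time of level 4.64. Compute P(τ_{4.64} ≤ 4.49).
P(τ_{4.64} ≤ 4.49) = 2(1 − Φ(4.64/√4.49)) = 2(1 − Φ(2.1898)) ≈ 0.0285

By the reflection principle for standard BM, P(τ_b ≤ t) = 2 · P(B_t ≥ b). Since B_t ~ N(0, t), P(B_t ≥ 4.64) = 1 − Φ(4.64/√t) = 1 − Φ(4.64/√4.49) = 1 − Φ(2.1898) ≈ 0.01427. Doubling: P(τ_{4.64} ≤ 4.49) ≈ 2 · 0.01427 = 0.02854 ≈ 0.0285.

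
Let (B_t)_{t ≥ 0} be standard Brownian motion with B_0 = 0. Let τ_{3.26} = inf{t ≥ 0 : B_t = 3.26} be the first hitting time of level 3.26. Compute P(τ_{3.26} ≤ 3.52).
P(τ_{3.26} ≤ 3.52) = 2(1 − Φ(3.26/√3.52)) = 2(1 − Φ(1.7376)) ≈ 0.0823

By the reflection principle for standard BM, P(τ_b ≤ t) = 2 · P(B_t ≥ b). Since B_t ~ N(0, t), P(B_t ≥ 3.26) = 1 − Φ(3.26/√t) = 1 − Φ(3.26/√3.52) = 1 − Φ(1.7376) ≈ 0.04114. Doubling: P(τ_{3.26} ≤ 3.52) ≈ 2 · 0.04114 = 0.08228 ≈ 0.0823.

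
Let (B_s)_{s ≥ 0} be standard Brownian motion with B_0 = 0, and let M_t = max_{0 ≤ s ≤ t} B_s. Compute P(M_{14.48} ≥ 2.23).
P(M_{14.48} ≥ 2.23) = 2·P(B_{14.48} ≥ 2.23) = 2(1 − Φ(2.23/√14.48)) ≈ 0.5579

By the reflection principle for Brownian motion, P(M_t ≥ a) = 2 · P(B_t ≥ a) for a ≥ 0. Since B_t ~ N(0, t), P(B_t ≥ 2.23) = 1 − Φ(2.23/√t) = 1 − Φ(2.23/√14.48) = 1 − Φ(0.5860). So
  P(M_{14.48} ≥ 2.23) = 2(1 − Φ(0.5860)) ≈ 0.5579.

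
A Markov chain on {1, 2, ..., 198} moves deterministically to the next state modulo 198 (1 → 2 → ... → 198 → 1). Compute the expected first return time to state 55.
E[T_55 | X_0 = 55] = 198

The chain cycles deterministically, so starting at state 55 it returns in exactly 198 steps. Equivalently, the stationary distribution is uniform π_j = 1/198 for every state j, so by Kac's formula E[T_55] = 1/π_55 = 198.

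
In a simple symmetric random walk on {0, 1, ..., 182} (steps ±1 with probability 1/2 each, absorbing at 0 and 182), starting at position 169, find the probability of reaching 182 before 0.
P(hit 182 before 0) = 169/182 = 13/14

Let u_k = P(hit 182 before 0 | start at k). Then u_0 = 0, u_182 = 1, and u_k = u_{k-1}/2 + u_{k+1}/2 for 1 ≤ k ≤ 181. This harmonic recurrence is solved by u_k = k/182, giving u_169 = 169/182 = 13/14.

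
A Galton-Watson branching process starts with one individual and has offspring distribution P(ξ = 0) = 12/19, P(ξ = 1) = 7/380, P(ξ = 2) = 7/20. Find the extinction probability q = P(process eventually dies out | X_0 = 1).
q = 1

Mean offspring μ = 0·12/19 + 1·7/380 + 2·7/20 = 273/380 ≤ 1. For μ ≤ 1 with offspring not concentrated at 1, the Galton-Watson process goes extinct almost surely, so q = 1.
(Algebraic check: The pgf is f(s) = 12/19 + 7/380·s + 7/20·s². The extinction probability q is the smallest fixed point of f in [0, 1]. Setting s = f(s):
  7/20·s² + (7/380 − 1)·s + 12/19 = 0
  7/20·s² − (12/19 + 7/20)·s + 12/19 = 0
which factors as (s − 1)·(7/20·s − 12/19) = 0, giving roots s = 1 and s = (12/19)/(7/20) = 240/133. Since 240/133 ≥ 1, the smallest root in [0, 1] is s = 1.)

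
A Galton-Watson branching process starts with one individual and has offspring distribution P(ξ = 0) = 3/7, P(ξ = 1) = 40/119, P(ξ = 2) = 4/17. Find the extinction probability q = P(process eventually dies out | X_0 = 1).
q = 1

Mean offspring μ = 0·3/7 + 1·40/119 + 2·4/17 = 96/119 ≤ 1. For μ ≤ 1 with offspring not concentrated at 1, the Galton-Watson process goes extinct almost surely, so q = 1.
(Algebraic check: The pgf is f(s) = 3/7 + 40/119·s + 4/17·s². The extinction probability q is the smallest fixed point of f in [0, 1]. Setting s = f(s):
  4/17·s² + (40/119 − 1)·s + 3/7 = 0
  4/17·s² − (3/7 + 4/17)·s + 3/7 = 0
which factors as (s − 1)·(4/17·s − 3/7) = 0, giving roots s = 1 and s = (3/7)/(4/17) = 51/28. Since 51/28 ≥ 1, the smallest root in [0, 1] is s = 1.)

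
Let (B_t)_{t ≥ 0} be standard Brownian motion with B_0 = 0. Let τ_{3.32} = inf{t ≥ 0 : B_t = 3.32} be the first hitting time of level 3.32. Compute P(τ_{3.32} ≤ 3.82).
P(τ_{3.32} ≤ 3.82) = 2(1 − Φ(3.32/√3.82)) = 2(1 − Φ(1.6987)) ≈ 0.0894

By the reflection principle for standard BM, P(τ_b ≤ t) = 2 · P(B_t ≥ b). Since B_t ~ N(0, t), P(B_t ≥ 3.32) = 1 − Φ(3.32/√t) = 1 − Φ(3.32/√3.82) = 1 − Φ(1.6987) ≈ 0.04469. Doubling: P(τ_{3.32} ≤ 3.82) ≈ 2 · 0.04469 = 0.08938 ≈ 0.0894.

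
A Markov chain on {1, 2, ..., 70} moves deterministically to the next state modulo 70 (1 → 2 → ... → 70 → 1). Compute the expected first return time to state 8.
E[T_8 | X_0 = 8] = 70

The chain cycles deterministically, so starting at state 8 it returns in exactly 70 steps. Equivalently, the stationary distribution is uniform π_j = 1/70 for every state j, so by Kac's formula E[T_8] = 1/π_8 = 70.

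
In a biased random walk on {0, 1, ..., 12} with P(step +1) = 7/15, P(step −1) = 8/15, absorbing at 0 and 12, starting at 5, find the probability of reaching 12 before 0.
P(hit 12 before 0) = (1 − (8/7)^5) / (1 − (8/7)^12) = 13144569823/54878189535

Let u_k denote P(reach 12 before 0 | start at k). Boundary: u_0 = 0, u_12 = 1. Recurrence: u_k = 7/15·u_{k+1} + 8/15·u_{k-1} for 1 ≤ k ≤ 11. Try u_k = A + B·r^k with r = q/p = (8/15)/(7/15) = 8/7. Substitution satisfies the recurrence; boundary conditions give:
  u_k = (1 − r^k) / (1 − r^N) = (1 − (8/7)^5) / (1 − (8/7)^12) = 13144569823/54878189535.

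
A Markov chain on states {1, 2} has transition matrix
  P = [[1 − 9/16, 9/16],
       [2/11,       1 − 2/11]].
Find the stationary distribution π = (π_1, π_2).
π_1 = 32/131, π_2 = 99/131

Solve πP = π with π_1 + π_2 = 1. From πP = π: π_1 · (1 − 9/16) + π_2 · 2/11 = π_1 ⇒ π_2 · 2/11 = π_1 · 9/16 ⇒ π_2/π_1 = (9/16)/(2/11) = 99/32. Together with π_1 + π_2 = 1:
  π_1 = (2/11)/(9/16 + 2/11) = (2/11)/(131/176) = 32/131,
  π_2 = (9/16)/(9/16 + 2/11) = (9/16)/(131/176) = 99/131.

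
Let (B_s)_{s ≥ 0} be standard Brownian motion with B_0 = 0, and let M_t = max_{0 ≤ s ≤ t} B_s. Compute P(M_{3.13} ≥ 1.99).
P(M_{3.13} ≥ 1.99) = 2·P(B_{3.13} ≥ 1.99) = 2(1 − Φ(1.99/√3.13)) ≈ 0.2607

By the reflection principle for Brownian motion, P(M_t ≥ a) = 2 · P(B_t ≥ a) for a ≥ 0. Since B_t ~ N(0, t), P(B_t ≥ 1.99) = 1 − Φ(1.99/√t) = 1 − Φ(1.99/√3.13) = 1 − Φ(1.1248). So
  P(M_{3.13} ≥ 1.99) = 2(1 − Φ(1.1248)) ≈ 0.2607.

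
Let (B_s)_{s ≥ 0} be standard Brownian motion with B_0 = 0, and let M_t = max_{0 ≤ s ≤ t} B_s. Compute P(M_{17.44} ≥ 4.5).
P(M_{17.44} ≥ 4.5) = 2·P(B_{17.44} ≥ 4.5) = 2(1 − Φ(4.5/√17.44)) ≈ 0.2812

By the reflection principle for Brownian motion, P(M_t ≥ a) = 2 · P(B_t ≥ a) for a ≥ 0. Since B_t ~ N(0, t), P(B_t ≥ 4.5) = 1 − Φ(4.5/√t) = 1 − Φ(4.5/√17.44) = 1 − Φ(1.0776). So
  P(M_{17.44} ≥ 4.5) = 2(1 − Φ(1.0776)) ≈ 0.2812.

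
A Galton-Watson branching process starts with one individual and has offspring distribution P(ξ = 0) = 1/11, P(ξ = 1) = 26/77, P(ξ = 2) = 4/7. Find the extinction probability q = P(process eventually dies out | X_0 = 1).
q = 7/44

The pgf is f(s) = 1/11 + 26/77·s + 4/7·s². The extinction probability q is the smallest fixed point of f in [0, 1]. Setting s = f(s):
  4/7·s² + (26/77 − 1)·s + 1/11 = 0
  4/7·s² − (1/11 + 4/7)·s + 1/11 = 0
which factors as (s − 1)·(4/7·s − 1/11) = 0, giving roots s = 1 and s = (1/11)/(4/7) = 7/44.
Mean offspring μ = 26/77 + 2·4/7 = 114/77 > 1 (supercritical), so q < 1. The extinction probability is the smaller root: q = (1/11)/(4/7) = 7/44.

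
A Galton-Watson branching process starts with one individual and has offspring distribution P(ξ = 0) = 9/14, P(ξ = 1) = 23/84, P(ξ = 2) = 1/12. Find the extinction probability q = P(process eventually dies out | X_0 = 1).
q = 1

Mean offspring μ = 0·9/14 + 1·23/84 + 2·1/12 = 37/84 ≤ 1. For μ ≤ 1 with offspring not concentrated at 1, the Galton-Watson process goes extinct almost surely, so q = 1.
(Algebraic check: The pgf is f(s) = 9/14 + 23/84·s + 1/12·s². The extinction probability q is the smallest fixed point of f in [0, 1]. Setting s = f(s):
  1/12·s² + (23/84 − 1)·s + 9/14 = 0
  1/12·s² − (9/14 + 1/12)·s + 9/14 = 0
which factors as (s − 1)·(1/12·s − 9/14) = 0, giving roots s = 1 and s = (9/14)/(1/12) = 54/7. Since 54/7 ≥ 1, the smallest root in [0, 1] is s = 1.)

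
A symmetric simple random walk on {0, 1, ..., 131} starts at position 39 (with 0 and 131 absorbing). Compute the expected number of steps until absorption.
E[τ | X_0 = 39] = 3588

Let v_k = E[τ | X_0 = k]. Boundary: v_0 = v_131 = 0. Recurrence: v_k = 1 + (v_{k-1} + v_{k+1})/2 for 1 ≤ k ≤ 130. The particular solution to v_k − (v_{k-1} + v_{k+1})/2 = 1 is v_k = −k^2. Adding homogeneous solution A + B k and matching boundaries gives v_k = k (131 − k). Substituting k = 39: v_39 = 39 · 92 = 3588.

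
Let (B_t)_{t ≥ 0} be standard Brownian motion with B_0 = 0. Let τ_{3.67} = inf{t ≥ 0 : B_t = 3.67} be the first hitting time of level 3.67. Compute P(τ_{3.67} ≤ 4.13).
P(τ_{3.67} ≤ 4.13) = 2(1 − Φ(3.67/√4.13)) = 2(1 − Φ(1.8059)) ≈ 0.0709

By the reflection principle for standard BM, P(τ_b ≤ t) = 2 · P(B_t ≥ b). Since B_t ~ N(0, t), P(B_t ≥ 3.67) = 1 − Φ(3.67/√t) = 1 − Φ(3.67/√4.13) = 1 − Φ(1.8059) ≈ 0.03547. Doubling: P(τ_{3.67} ≤ 4.13) ≈ 2 · 0.03547 = 0.07094 ≈ 0.0709.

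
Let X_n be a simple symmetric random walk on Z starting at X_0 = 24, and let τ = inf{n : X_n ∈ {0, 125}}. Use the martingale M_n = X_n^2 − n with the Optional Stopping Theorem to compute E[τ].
E[τ] = 2424

M_n = X_n^2 − n is a martingale (since E[X_{n+1}^2 | F_n] = X_n^2 + 1). By OST (τ has finite mean in a bounded region), E[M_τ] = E[M_0] = X_0^2 − 0 = 24^2 = 576. Also E[M_τ] = E[X_τ^2] − E[τ]. The walk exits at 0 or 125, with P(hit 125 first) = 24/125, so E[X_τ^2] = 125^2 · 24/125 + 0 = 3000. Thus E[τ] = E[X_τ^2] − E[M_τ] = 3000 − 576 = 2424 = 24(125 − 24) = 2424.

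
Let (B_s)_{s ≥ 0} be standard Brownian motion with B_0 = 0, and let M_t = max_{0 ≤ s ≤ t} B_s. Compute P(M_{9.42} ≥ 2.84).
P(M_{9.42} ≥ 2.84) = 2·P(B_{9.42} ≥ 2.84) = 2(1 − Φ(2.84/√9.42)) ≈ 0.3548

By the reflection principle for Brownian motion, P(M_t ≥ a) = 2 · P(B_t ≥ a) for a ≥ 0. Since B_t ~ N(0, t), P(B_t ≥ 2.84) = 1 − Φ(2.84/√t) = 1 − Φ(2.84/√9.42) = 1 − Φ(0.9253). So
  P(M_{9.42} ≥ 2.84) = 2(1 − Φ(0.9253)) ≈ 0.3548.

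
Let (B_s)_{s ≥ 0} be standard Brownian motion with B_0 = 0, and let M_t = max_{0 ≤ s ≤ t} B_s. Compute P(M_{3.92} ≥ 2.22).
P(M_{3.92} ≥ 2.22) = 2·P(B_{3.92} ≥ 2.22) = 2(1 − Φ(2.22/√3.92)) ≈ 0.2622

By the reflection principle for Brownian motion, P(M_t ≥ a) = 2 · P(B_t ≥ a) for a ≥ 0. Since B_t ~ N(0, t), P(B_t ≥ 2.22) = 1 − Φ(2.22/√t) = 1 − Φ(2.22/√3.92) = 1 − Φ(1.1213). So
  P(M_{3.92} ≥ 2.22) = 2(1 − Φ(1.1213)) ≈ 0.2622.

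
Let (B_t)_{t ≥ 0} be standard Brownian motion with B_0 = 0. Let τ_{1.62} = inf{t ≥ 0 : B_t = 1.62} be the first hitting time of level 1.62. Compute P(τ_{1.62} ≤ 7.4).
P(τ_{1.62} ≤ 7.4) = 2(1 − Φ(1.62/√7.4)) = 2(1 − Φ(0.5955)) ≈ 0.5515

By the reflection principle for standard BM, P(τ_b ≤ t) = 2 · P(B_t ≥ b). Since B_t ~ N(0, t), P(B_t ≥ 1.62) = 1 − Φ(1.62/√t) = 1 − Φ(1.62/√7.4) = 1 − Φ(0.5955) ≈ 0.27575. Doubling: P(τ_{1.62} ≤ 7.4) ≈ 2 · 0.27575 = 0.55150 ≈ 0.5515.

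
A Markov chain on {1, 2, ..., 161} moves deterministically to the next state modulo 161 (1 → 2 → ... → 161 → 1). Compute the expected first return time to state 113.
E[T_113 | X_0 = 113] = 161

The chain cycles deterministically, so starting at state 113 it returns in exactly 161 steps. Equivalently, the stationary distribution is uniform π_j = 1/161 for every state j, so by Kac's formula E[T_113] = 1/π_113 = 161.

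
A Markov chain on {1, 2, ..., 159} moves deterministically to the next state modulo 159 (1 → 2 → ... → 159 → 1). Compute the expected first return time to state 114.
E[T_114 | X_0 = 114] = 159

The chain cycles deterministically, so starting at state 114 it returns in exactly 159 steps. Equivalently, the stationary distribution is uniform π_j = 1/159 for every state j, so by Kac's formula E[T_114] = 1/π_114 = 159.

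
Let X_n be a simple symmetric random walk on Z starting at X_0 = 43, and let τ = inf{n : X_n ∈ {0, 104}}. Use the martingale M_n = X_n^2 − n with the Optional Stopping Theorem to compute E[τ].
E[τ] = 2623

M_n = X_n^2 − n is a martingale (since E[X_{n+1}^2 | F_n] = X_n^2 + 1). By OST (τ has finite mean in a bounded region), E[M_τ] = E[M_0] = X_0^2 − 0 = 43^2 = 1849. Also E[M_τ] = E[X_τ^2] − E[τ]. The walk exits at 0 or 104, with P(hit 104 first) = 43/104, so E[X_τ^2] = 104^2 · 43/104 + 0 = 4472. Thus E[τ] = E[X_τ^2] − E[M_τ] = 4472 − 1849 = 2623 = 43(104 − 43) = 2623.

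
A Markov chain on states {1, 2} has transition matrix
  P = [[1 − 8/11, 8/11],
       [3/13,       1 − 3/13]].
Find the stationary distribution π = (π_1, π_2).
π_1 = 33/137, π_2 = 104/137

Solve πP = π with π_1 + π_2 = 1. From πP = π: π_1 · (1 − 8/11) + π_2 · 3/13 = π_1 ⇒ π_2 · 3/13 = π_1 · 8/11 ⇒ π_2/π_1 = (8/11)/(3/13) = 104/33. Together with π_1 + π_2 = 1:
  π_1 = (3/13)/(8/11 + 3/13) = (3/13)/(137/143) = 33/137,
  π_2 = (8/11)/(8/11 + 3/13) = (8/11)/(137/143) = 104/137.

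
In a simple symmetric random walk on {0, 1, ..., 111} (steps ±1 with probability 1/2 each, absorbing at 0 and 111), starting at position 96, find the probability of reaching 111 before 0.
P(hit 111 before 0) = 96/111 = 32/37

Let u_k = P(hit 111 before 0 | start at k). Then u_0 = 0, u_111 = 1, and u_k = u_{k-1}/2 + u_{k+1}/2 for 1 ≤ k ≤ 110. This harmonic recurrence is solved by u_k = k/111, giving u_96 = 96/111 = 32/37.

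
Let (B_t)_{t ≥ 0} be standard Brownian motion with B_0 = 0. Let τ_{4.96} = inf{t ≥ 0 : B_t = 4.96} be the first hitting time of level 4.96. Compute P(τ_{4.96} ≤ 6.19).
P(τ_{4.96} ≤ 6.19) = 2(1 − Φ(4.96/√6.19)) = 2(1 − Φ(1.9936)) ≈ 0.0462

By the reflection principle for standard BM, P(τ_b ≤ t) = 2 · P(B_t ≥ b). Since B_t ~ N(0, t), P(B_t ≥ 4.96) = 1 − Φ(4.96/√t) = 1 − Φ(4.96/√6.19) = 1 − Φ(1.9936) ≈ 0.02310. Doubling: P(τ_{4.96} ≤ 6.19) ≈ 2 · 0.02310 = 0.04620 ≈ 0.0462.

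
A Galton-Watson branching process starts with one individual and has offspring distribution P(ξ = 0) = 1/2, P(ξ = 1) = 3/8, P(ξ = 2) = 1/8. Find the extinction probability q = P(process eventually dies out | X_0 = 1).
q = 1

Mean offspring μ = 0·1/2 + 1·3/8 + 2·1/8 = 5/8 ≤ 1. For μ ≤ 1 with offspring not concentrated at 1, the Galton-Watson process goes extinct almost surely, so q = 1.
(Algebraic check: The pgf is f(s) = 1/2 + 3/8·s + 1/8·s². The extinction probability q is the smallest fixed point of f in [0, 1]. Setting s = f(s):
  1/8·s² + (3/8 − 1)·s + 1/2 = 0
  1/8·s² − (1/2 + 1/8)·s + 1/2 = 0
which factors as (s − 1)·(1/8·s − 1/2) = 0, giving roots s = 1 and s = (1/2)/(1/8) = 4. Since 4 ≥ 1, the smallest root in [0, 1] is s = 1.)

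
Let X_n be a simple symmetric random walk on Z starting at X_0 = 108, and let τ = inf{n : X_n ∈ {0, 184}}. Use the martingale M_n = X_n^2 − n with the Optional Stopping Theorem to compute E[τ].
E[τ] = 8208

M_n = X_n^2 − n is a martingale (since E[X_{n+1}^2 | F_n] = X_n^2 + 1). By OST (τ has finite mean in a bounded region), E[M_τ] = E[M_0] = X_0^2 − 0 = 108^2 = 11664. Also E[M_τ] = E[X_τ^2] − E[τ]. The walk exits at 0 or 184, with P(hit 184 first) = 108/184, so E[X_τ^2] = 184^2 · 108/184 + 0 = 19872. Thus E[τ] = E[X_τ^2] − E[M_τ] = 19872 − 11664 = 8208 = 108(184 − 108) = 8208.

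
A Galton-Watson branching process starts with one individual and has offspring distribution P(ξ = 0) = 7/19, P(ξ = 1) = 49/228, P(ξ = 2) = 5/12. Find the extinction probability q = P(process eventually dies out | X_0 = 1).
q = 84/95

The pgf is f(s) = 7/19 + 49/228·s + 5/12·s². The extinction probability q is the smallest fixed point of f in [0, 1]. Setting s = f(s):
  5/12·s² + (49/228 − 1)·s + 7/19 = 0
  5/12·s² − (7/19 + 5/12)·s + 7/19 = 0
which factors as (s − 1)·(5/12·s − 7/19) = 0, giving roots s = 1 and s = (7/19)/(5/12) = 84/95.
Mean offspring μ = 49/228 + 2·5/12 = 239/228 > 1 (supercritical), so q < 1. The extinction probability is the smaller root: q = (7/19)/(5/12) = 84/95.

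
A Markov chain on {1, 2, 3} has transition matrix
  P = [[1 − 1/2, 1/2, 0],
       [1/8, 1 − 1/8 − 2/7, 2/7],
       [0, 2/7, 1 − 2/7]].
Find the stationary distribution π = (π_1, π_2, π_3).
π = (1/9, 4/9, 4/9)

This is a birth-death chain on three states, which satisfies detailed balance: π_1 · P_{12} = π_2 · P_{21} and π_2 · P_{23} = π_3 · P_{32}.
From π_1 · 1/2 = π_2 · 1/8: π_2/π_1 = (1/2)/(1/8) = 4.
From π_2 · 2/7 = π_3 · 2/7: π_3/π_2 = (2/7)/(2/7) = 1.
Take π_1 proportional to 1; then unnormalized π = (1, 4, 4). Normalize by dividing by the sum 9:
  π = (1/9, 4/9, 4/9).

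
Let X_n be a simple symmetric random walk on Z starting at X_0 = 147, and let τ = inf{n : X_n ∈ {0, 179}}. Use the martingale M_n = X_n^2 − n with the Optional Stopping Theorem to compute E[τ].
E[τ] = 4704

M_n = X_n^2 − n is a martingale (since E[X_{n+1}^2 | F_n] = X_n^2 + 1). By OST (τ has finite mean in a bounded region), E[M_τ] = E[M_0] = X_0^2 − 0 = 147^2 = 21609. Also E[M_τ] = E[X_τ^2] − E[τ]. The walk exits at 0 or 179, with P(hit 179 first) = 147/179, so E[X_τ^2] = 179^2 · 147/179 + 0 = 26313. Thus E[τ] = E[X_τ^2] − E[M_τ] = 26313 − 21609 = 4704 = 147(179 − 147) = 4704.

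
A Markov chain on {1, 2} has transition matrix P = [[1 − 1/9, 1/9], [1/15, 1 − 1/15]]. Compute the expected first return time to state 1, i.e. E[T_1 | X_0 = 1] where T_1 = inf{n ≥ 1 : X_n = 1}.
E[T_1 | X_0 = 1] = 1/π_1 = 8/3

For an irreducible recurrent Markov chain with stationary distribution π, E[T_i | X_0 = i] = 1/π_i (Kac's formula). Here π_1 = (1/15)/(1/9 + 1/15) = (1/15)/(8/45) = 3/8, so E[T_1 | X_0 = 1] = 1/π_1 = (1/9 + 1/15)/(1/15) = (8/45)/(1/15) = 8/3.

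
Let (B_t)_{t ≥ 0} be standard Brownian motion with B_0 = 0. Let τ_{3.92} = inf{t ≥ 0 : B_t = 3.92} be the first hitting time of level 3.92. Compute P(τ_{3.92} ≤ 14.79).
P(τ_{3.92} ≤ 14.79) = 2(1 − Φ(3.92/√14.79)) = 2(1 − Φ(1.0193)) ≈ 0.3081

By the reflection principle for standard BM, P(τ_b ≤ t) = 2 · P(B_t ≥ b). Since B_t ~ N(0, t), P(B_t ≥ 3.92) = 1 − Φ(3.92/√t) = 1 − Φ(3.92/√14.79) = 1 − Φ(1.0193) ≈ 0.15403. Doubling: P(τ_{3.92} ≤ 14.79) ≈ 2 · 0.15403 = 0.30806 ≈ 0.3081.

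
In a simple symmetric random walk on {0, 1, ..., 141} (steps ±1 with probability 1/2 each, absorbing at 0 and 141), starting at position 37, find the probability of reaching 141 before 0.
P(hit 141 before 0) = 37/141

Let u_k = P(hit 141 before 0 | start at k). Then u_0 = 0, u_141 = 1, and u_k = u_{k-1}/2 + u_{k+1}/2 for 1 ≤ k ≤ 140. This harmonic recurrence is solved by u_k = k/141, giving u_37 = 37/141.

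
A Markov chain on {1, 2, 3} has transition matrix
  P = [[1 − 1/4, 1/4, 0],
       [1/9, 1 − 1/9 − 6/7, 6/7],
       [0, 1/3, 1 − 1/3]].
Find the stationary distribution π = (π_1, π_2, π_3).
π = (28/253, 63/253, 162/253)

This is a birth-death chain on three states, which satisfies detailed balance: π_1 · P_{12} = π_2 · P_{21} and π_2 · P_{23} = π_3 · P_{32}.
From π_1 · 1/4 = π_2 · 1/9: π_2/π_1 = (1/4)/(1/9) = 9/4.
From π_2 · 6/7 = π_3 · 1/3: π_3/π_2 = (6/7)/(1/3) = 18/7.
Take π_1 proportional to 1; then unnormalized π = (1, 9/4, 81/14). Normalize by dividing by the sum 253/28:
  π = (28/253, 63/253, 162/253).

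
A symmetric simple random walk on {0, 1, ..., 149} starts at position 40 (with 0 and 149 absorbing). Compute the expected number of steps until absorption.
E[τ | X_0 = 40] = 4360

Let v_k = E[τ | X_0 = k]. Boundary: v_0 = v_149 = 0. Recurrence: v_k = 1 + (v_{k-1} + v_{k+1})/2 for 1 ≤ k ≤ 148. The particular solution to v_k − (v_{k-1} + v_{k+1})/2 = 1 is v_k = −k^2. Adding homogeneous solution A + B k and matching boundaries gives v_k = k (149 − k). Substituting k = 40: v_40 = 40 · 109 = 4360.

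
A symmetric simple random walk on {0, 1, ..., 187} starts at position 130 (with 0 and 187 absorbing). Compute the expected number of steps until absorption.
E[τ | X_0 = 130] = 7410

Let v_k = E[τ | X_0 = k]. Boundary: v_0 = v_187 = 0. Recurrence: v_k = 1 + (v_{k-1} + v_{k+1})/2 for 1 ≤ k ≤ 186. The particular solution to v_k − (v_{k-1} + v_{k+1})/2 = 1 is v_k = −k^2. Adding homogeneous solution A + B k and matching boundaries gives v_k = k (187 − k). Substituting k = 130: v_130 = 130 · 57 = 7410.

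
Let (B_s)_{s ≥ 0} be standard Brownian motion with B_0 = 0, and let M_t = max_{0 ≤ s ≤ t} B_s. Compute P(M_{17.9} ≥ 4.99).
P(M_{17.9} ≥ 4.99) = 2·P(B_{17.9} ≥ 4.99) = 2(1 − Φ(4.99/√17.9)) ≈ 0.2382

By the reflection principle for Brownian motion, P(M_t ≥ a) = 2 · P(B_t ≥ a) for a ≥ 0. Since B_t ~ N(0, t), P(B_t ≥ 4.99) = 1 − Φ(4.99/√t) = 1 − Φ(4.99/√17.9) = 1 − Φ(1.1794). So
  P(M_{17.9} ≥ 4.99) = 2(1 − Φ(1.1794)) ≈ 0.2382.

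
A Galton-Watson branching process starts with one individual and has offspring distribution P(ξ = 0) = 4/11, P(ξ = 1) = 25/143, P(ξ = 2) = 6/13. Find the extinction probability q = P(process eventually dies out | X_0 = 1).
q = 26/33

The pgf is f(s) = 4/11 + 25/143·s + 6/13·s². The extinction probability q is the smallest fixed point of f in [0, 1]. Setting s = f(s):
  6/13·s² + (25/143 − 1)·s + 4/11 = 0
  6/13·s² − (4/11 + 6/13)·s + 4/11 = 0
which factors as (s − 1)·(6/13·s − 4/11) = 0, giving roots s = 1 and s = (4/11)/(6/13) = 26/33.
Mean offspring μ = 25/143 + 2·6/13 = 157/143 > 1 (supercritical), so q < 1. The extinction probability is the smaller root: q = (4/11)/(6/13) = 26/33.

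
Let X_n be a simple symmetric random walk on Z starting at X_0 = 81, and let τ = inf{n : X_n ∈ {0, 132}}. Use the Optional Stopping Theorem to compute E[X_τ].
E[X_τ] = 81

X_n is a martingale and τ is a bounded-mean stopping time (indeed τ is finite a.s. with bounded expectation since the walk is in a bounded region). By the OST, E[X_τ] = E[X_0] = 81. Equivalently: E[X_τ] = 132 · P(hit 132 first) + 0 · P(hit 0 first) = 132 · (81/132) = 81.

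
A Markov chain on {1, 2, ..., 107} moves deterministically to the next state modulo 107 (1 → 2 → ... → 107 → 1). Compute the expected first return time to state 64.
E[T_64 | X_0 = 64] = 107

The chain cycles deterministically, so starting at state 64 it returns in exactly 107 steps. Equivalently, the stationary distribution is uniform π_j = 1/107 for every state j, so by Kac's formula E[T_64] = 1/π_64 = 107.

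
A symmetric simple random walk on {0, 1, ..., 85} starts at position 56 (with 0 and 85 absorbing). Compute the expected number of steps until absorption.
E[τ | X_0 = 56] = 1624

Let v_k = E[τ | X_0 = k]. Boundary: v_0 = v_85 = 0. Recurrence: v_k = 1 + (v_{k-1} + v_{k+1})/2 for 1 ≤ k ≤ 84. The particular solution to v_k − (v_{k-1} + v_{k+1})/2 = 1 is v_k = −k^2. Adding homogeneous solution A + B k and matching boundaries gives v_k = k (85 − k). Substituting k = 56: v_56 = 56 · 29 = 1624.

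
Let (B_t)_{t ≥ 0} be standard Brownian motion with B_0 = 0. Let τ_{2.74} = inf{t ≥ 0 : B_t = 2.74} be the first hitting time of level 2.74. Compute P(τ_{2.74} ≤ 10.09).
P(τ_{2.74} ≤ 10.09) = 2(1 − Φ(2.74/√10.09)) = 2(1 − Φ(0.8626)) ≈ 0.3884

By the reflection principle for standard BM, P(τ_b ≤ t) = 2 · P(B_t ≥ b). Since B_t ~ N(0, t), P(B_t ≥ 2.74) = 1 − Φ(2.74/√t) = 1 − Φ(2.74/√10.09) = 1 − Φ(0.8626) ≈ 0.19418. Doubling: P(τ_{2.74} ≤ 10.09) ≈ 2 · 0.19418 = 0.38836 ≈ 0.3884.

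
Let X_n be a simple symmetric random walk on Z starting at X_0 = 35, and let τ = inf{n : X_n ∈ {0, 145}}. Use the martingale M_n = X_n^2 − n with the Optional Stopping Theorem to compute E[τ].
E[τ] = 3850

M_n = X_n^2 − n is a martingale (since E[X_{n+1}^2 | F_n] = X_n^2 + 1). By OST (τ has finite mean in a bounded region), E[M_τ] = E[M_0] = X_0^2 − 0 = 35^2 = 1225. Also E[M_τ] = E[X_τ^2] − E[τ]. The walk exits at 0 or 145, with P(hit 145 first) = 35/145, so E[X_τ^2] = 145^2 · 35/145 + 0 = 5075. Thus E[τ] = E[X_τ^2] − E[M_τ] = 5075 − 1225 = 3850 = 35(145 − 35) = 3850.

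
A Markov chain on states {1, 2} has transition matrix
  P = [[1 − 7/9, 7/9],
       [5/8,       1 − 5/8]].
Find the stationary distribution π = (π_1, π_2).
π_1 = 45/101, π_2 = 56/101

Solve πP = π with π_1 + π_2 = 1. From πP = π: π_1 · (1 − 7/9) + π_2 · 5/8 = π_1 ⇒ π_2 · 5/8 = π_1 · 7/9 ⇒ π_2/π_1 = (7/9)/(5/8) = 56/45. Together with π_1 + π_2 = 1:
  π_1 = (5/8)/(7/9 + 5/8) = (5/8)/(101/72) = 45/101,
  π_2 = (7/9)/(7/9 + 5/8) = (7/9)/(101/72) = 56/101.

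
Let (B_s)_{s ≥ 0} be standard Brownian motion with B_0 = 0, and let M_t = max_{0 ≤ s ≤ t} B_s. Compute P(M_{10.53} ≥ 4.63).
P(M_{10.53} ≥ 4.63) = 2·P(B_{10.53} ≥ 4.63) = 2(1 − Φ(4.63/√10.53)) ≈ 0.1536

By the reflection principle for Brownian motion, P(M_t ≥ a) = 2 · P(B_t ≥ a) for a ≥ 0. Since B_t ~ N(0, t), P(B_t ≥ 4.63) = 1 − Φ(4.63/√t) = 1 − Φ(4.63/√10.53) = 1 − Φ(1.4268). So
  P(M_{10.53} ≥ 4.63) = 2(1 − Φ(1.4268)) ≈ 0.1536.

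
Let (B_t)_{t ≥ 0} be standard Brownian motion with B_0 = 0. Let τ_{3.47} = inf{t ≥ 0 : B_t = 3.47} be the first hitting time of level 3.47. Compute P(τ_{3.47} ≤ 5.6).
P(τ_{3.47} ≤ 5.6) = 2(1 − Φ(3.47/√5.6)) = 2(1 − Φ(1.4663)) ≈ 0.1426

By the reflection principle for standard BM, P(τ_b ≤ t) = 2 · P(B_t ≥ b). Since B_t ~ N(0, t), P(B_t ≥ 3.47) = 1 − Φ(3.47/√t) = 1 − Φ(3.47/√5.6) = 1 − Φ(1.4663) ≈ 0.07128. Doubling: P(τ_{3.47} ≤ 5.6) ≈ 2 · 0.07128 = 0.14256 ≈ 0.1426.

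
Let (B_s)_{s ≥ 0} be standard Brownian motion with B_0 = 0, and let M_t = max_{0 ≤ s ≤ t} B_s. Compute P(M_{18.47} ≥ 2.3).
P(M_{18.47} ≥ 2.3) = 2·P(B_{18.47} ≥ 2.3) = 2(1 − Φ(2.3/√18.47)) ≈ 0.5925

By the reflection principle for Brownian motion, P(M_t ≥ a) = 2 · P(B_t ≥ a) for a ≥ 0. Since B_t ~ N(0, t), P(B_t ≥ 2.3) = 1 − Φ(2.3/√t) = 1 − Φ(2.3/√18.47) = 1 − Φ(0.5352). So
  P(M_{18.47} ≥ 2.3) = 2(1 − Φ(0.5352)) ≈ 0.5925.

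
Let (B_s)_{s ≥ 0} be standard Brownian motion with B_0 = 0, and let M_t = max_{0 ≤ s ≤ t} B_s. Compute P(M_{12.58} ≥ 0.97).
P(M_{12.58} ≥ 0.97) = 2·P(B_{12.58} ≥ 0.97) = 2(1 − Φ(0.97/√12.58)) ≈ 0.7845

By the reflection principle for Brownian motion, P(M_t ≥ a) = 2 · P(B_t ≥ a) for a ≥ 0. Since B_t ~ N(0, t), P(B_t ≥ 0.97) = 1 − Φ(0.97/√t) = 1 − Φ(0.97/√12.58) = 1 − Φ(0.2735). So
  P(M_{12.58} ≥ 0.97) = 2(1 − Φ(0.2735)) ≈ 0.7845.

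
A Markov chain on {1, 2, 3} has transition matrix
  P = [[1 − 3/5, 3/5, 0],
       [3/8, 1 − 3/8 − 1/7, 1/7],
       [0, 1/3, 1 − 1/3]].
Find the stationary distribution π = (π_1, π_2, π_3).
π = (7/23, 56/115, 24/115)

This is a birth-death chain on three states, which satisfies detailed balance: π_1 · P_{12} = π_2 · P_{21} and π_2 · P_{23} = π_3 · P_{32}.
From π_1 · 3/5 = π_2 · 3/8: π_2/π_1 = (3/5)/(3/8) = 8/5.
From π_2 · 1/7 = π_3 · 1/3: π_3/π_2 = (1/7)/(1/3) = 3/7.
Take π_1 proportional to 1; then unnormalized π = (1, 8/5, 24/35). Normalize by dividing by the sum 23/7:
  π = (7/23, 56/115, 24/115).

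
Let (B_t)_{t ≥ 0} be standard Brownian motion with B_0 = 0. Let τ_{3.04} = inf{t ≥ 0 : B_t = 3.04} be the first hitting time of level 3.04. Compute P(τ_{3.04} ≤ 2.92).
P(τ_{3.04} ≤ 2.92) = 2(1 − Φ(3.04/√2.92)) = 2(1 − Φ(1.7790)) ≈ 0.0752

By the reflection principle for standard BM, P(τ_b ≤ t) = 2 · P(B_t ≥ b). Since B_t ~ N(0, t), P(B_t ≥ 3.04) = 1 − Φ(3.04/√t) = 1 − Φ(3.04/√2.92) = 1 − Φ(1.7790) ≈ 0.03762. Doubling: P(τ_{3.04} ≤ 2.92) ≈ 2 · 0.03762 = 0.07524 ≈ 0.0752.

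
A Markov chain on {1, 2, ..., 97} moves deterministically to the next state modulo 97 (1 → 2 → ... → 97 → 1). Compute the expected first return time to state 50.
E[T_50 | X_0 = 50] = 97

The chain cycles deterministically, so starting at state 50 it returns in exactly 97 steps. Equivalently, the stationary distribution is uniform π_j = 1/97 for every state j, so by Kac's formula E[T_50] = 1/π_50 = 97.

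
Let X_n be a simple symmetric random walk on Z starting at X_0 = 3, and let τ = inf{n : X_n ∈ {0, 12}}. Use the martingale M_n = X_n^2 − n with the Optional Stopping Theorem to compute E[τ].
E[τ] = 27

M_n = X_n^2 − n is a martingale (since E[X_{n+1}^2 | F_n] = X_n^2 + 1). By OST (τ has finite mean in a bounded region), E[M_τ] = E[M_0] = X_0^2 − 0 = 3^2 = 9. Also E[M_τ] = E[X_τ^2] − E[τ]. The walk exits at 0 or 12, with P(hit 12 first) = 3/12, so E[X_τ^2] = 12^2 · 3/12 + 0 = 36. Thus E[τ] = E[X_τ^2] − E[M_τ] = 36 − 9 = 27 = 3(12 − 3) = 27.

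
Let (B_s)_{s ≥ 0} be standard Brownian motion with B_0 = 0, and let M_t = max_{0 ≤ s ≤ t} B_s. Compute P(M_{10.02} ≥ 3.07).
P(M_{10.02} ≥ 3.07) = 2·P(B_{10.02} ≥ 3.07) = 2(1 − Φ(3.07/√10.02)) ≈ 0.3321

By the reflection principle for Brownian motion, P(M_t ≥ a) = 2 · P(B_t ≥ a) for a ≥ 0. Since B_t ~ N(0, t), P(B_t ≥ 3.07) = 1 − Φ(3.07/√t) = 1 − Φ(3.07/√10.02) = 1 − Φ(0.9698). So
  P(M_{10.02} ≥ 3.07) = 2(1 − Φ(0.9698)) ≈ 0.3321.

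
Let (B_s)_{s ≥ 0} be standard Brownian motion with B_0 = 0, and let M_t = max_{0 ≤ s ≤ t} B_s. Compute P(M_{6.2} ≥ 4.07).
P(M_{6.2} ≥ 4.07) = 2·P(B_{6.2} ≥ 4.07) = 2(1 − Φ(4.07/√6.2)) ≈ 0.1021

By the reflection principle for Brownian motion, P(M_t ≥ a) = 2 · P(B_t ≥ a) for a ≥ 0. Since B_t ~ N(0, t), P(B_t ≥ 4.07) = 1 − Φ(4.07/√t) = 1 − Φ(4.07/√6.2) = 1 − Φ(1.6346). So
  P(M_{6.2} ≥ 4.07) = 2(1 − Φ(1.6346)) ≈ 0.1021.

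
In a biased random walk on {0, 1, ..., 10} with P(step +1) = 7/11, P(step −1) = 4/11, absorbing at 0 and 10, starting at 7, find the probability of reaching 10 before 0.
P(hit 10 before 0) = (1 − (4/7)^7) / (1 − (4/7)^10) = 92285179/93808891

Let u_k denote P(reach 10 before 0 | start at k). Boundary: u_0 = 0, u_10 = 1. Recurrence: u_k = 7/11·u_{k+1} + 4/11·u_{k-1} for 1 ≤ k ≤ 9. Try u_k = A + B·r^k with r = q/p = (4/11)/(7/11) = 4/7. Substitution satisfies the recurrence; boundary conditions give:
  u_k = (1 − r^k) / (1 − r^N) = (1 − (4/7)^7) / (1 − (4/7)^10) = 92285179/93808891.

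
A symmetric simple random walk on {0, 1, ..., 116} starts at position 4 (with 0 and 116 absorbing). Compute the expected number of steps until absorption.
E[τ | X_0 = 4] = 448

Let v_k = E[τ | X_0 = k]. Boundary: v_0 = v_116 = 0. Recurrence: v_k = 1 + (v_{k-1} + v_{k+1})/2 for 1 ≤ k ≤ 115. The particular solution to v_k − (v_{k-1} + v_{k+1})/2 = 1 is v_k = −k^2. Adding homogeneous solution A + B k and matching boundaries gives v_k = k (116 − k). Substituting k = 4: v_4 = 4 · 112 = 448.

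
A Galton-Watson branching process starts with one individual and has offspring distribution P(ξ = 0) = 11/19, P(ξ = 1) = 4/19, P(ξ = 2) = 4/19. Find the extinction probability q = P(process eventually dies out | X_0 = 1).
q = 1

Mean offspring μ = 0·11/19 + 1·4/19 + 2·4/19 = 12/19 ≤ 1. For μ ≤ 1 with offspring not concentrated at 1, the Galton-Watson process goes extinct almost surely, so q = 1.
(Algebraic check: The pgf is f(s) = 11/19 + 4/19·s + 4/19·s². The extinction probability q is the smallest fixed point of f in [0, 1]. Setting s = f(s):
  4/19·s² + (4/19 − 1)·s + 11/19 = 0
  4/19·s² − (11/19 + 4/19)·s + 11/19 = 0
which factors as (s − 1)·(4/19·s − 11/19) = 0, giving roots s = 1 and s = (11/19)/(4/19) = 11/4. Since 11/4 ≥ 1, the smallest root in [0, 1] is s = 1.)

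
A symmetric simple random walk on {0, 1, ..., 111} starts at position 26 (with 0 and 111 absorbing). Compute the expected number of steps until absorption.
E[τ | X_0 = 26] = 2210

Let v_k = E[τ | X_0 = k]. Boundary: v_0 = v_111 = 0. Recurrence: v_k = 1 + (v_{k-1} + v_{k+1})/2 for 1 ≤ k ≤ 110. The particular solution to v_k − (v_{k-1} + v_{k+1})/2 = 1 is v_k = −k^2. Adding homogeneous solution A + B k and matching boundaries gives v_k = k (111 − k). Substituting k = 26: v_26 = 26 · 85 = 2210.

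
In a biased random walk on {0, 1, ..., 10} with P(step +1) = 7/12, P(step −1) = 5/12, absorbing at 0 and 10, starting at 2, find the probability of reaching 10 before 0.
P(hit 10 before 0) = (1 − (5/7)^2) / (1 − (5/7)^10) = 5764801/11362901

Let u_k denote P(reach 10 before 0 | start at k). Boundary: u_0 = 0, u_10 = 1. Recurrence: u_k = 7/12·u_{k+1} + 5/12·u_{k-1} for 1 ≤ k ≤ 9. Try u_k = A + B·r^k with r = q/p = (5/12)/(7/12) = 5/7. Substitution satisfies the recurrence; boundary conditions give:
  u_k = (1 − r^k) / (1 − r^N) = (1 − (5/7)^2) / (1 − (5/7)^10) = 5764801/11362901.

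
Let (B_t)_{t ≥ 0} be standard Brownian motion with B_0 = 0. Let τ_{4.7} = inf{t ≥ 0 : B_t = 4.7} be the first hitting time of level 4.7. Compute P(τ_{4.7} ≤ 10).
P(τ_{4.7} ≤ 10) = 2(1 − Φ(4.7/√10)) = 2(1 − Φ(1.4863)) ≈ 0.1372

By the reflection principle for standard BM, P(τ_b ≤ t) = 2 · P(B_t ≥ b). Since B_t ~ N(0, t), P(B_t ≥ 4.7) = 1 − Φ(4.7/√t) = 1 − Φ(4.7/√10) = 1 − Φ(1.4863) ≈ 0.06860. Doubling: P(τ_{4.7} ≤ 10) ≈ 2 · 0.06860 = 0.13720 ≈ 0.1372.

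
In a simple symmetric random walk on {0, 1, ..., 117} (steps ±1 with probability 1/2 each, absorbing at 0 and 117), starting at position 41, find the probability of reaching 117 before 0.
P(hit 117 before 0) = 41/117

Let u_k = P(hit 117 before 0 | start at k). Then u_0 = 0, u_117 = 1, and u_k = u_{k-1}/2 + u_{k+1}/2 for 1 ≤ k ≤ 116. This harmonic recurrence is solved by u_k = k/117, giving u_41 = 41/117.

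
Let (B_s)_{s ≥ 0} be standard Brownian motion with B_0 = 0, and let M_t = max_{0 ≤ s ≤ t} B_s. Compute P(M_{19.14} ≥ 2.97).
P(M_{19.14} ≥ 2.97) = 2·P(B_{19.14} ≥ 2.97) = 2(1 − Φ(2.97/√19.14)) ≈ 0.4972

By the reflection principle for Brownian motion, P(M_t ≥ a) = 2 · P(B_t ≥ a) for a ≥ 0. Since B_t ~ N(0, t), P(B_t ≥ 2.97) = 1 − Φ(2.97/√t) = 1 − Φ(2.97/√19.14) = 1 − Φ(0.6789). So
  P(M_{19.14} ≥ 2.97) = 2(1 − Φ(0.6789)) ≈ 0.4972.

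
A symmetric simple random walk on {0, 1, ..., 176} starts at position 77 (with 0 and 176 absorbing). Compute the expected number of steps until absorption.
E[τ | X_0 = 77] = 7623

Let v_k = E[τ | X_0 = k]. Boundary: v_0 = v_176 = 0. Recurrence: v_k = 1 + (v_{k-1} + v_{k+1})/2 for 1 ≤ k ≤ 175. The particular solution to v_k − (v_{k-1} + v_{k+1})/2 = 1 is v_k = −k^2. Adding homogeneous solution A + B k and matching boundaries gives v_k = k (176 − k). Substituting k = 77: v_77 = 77 · 99 = 7623.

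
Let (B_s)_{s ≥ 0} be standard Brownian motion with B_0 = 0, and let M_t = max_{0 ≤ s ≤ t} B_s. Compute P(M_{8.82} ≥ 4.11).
P(M_{8.82} ≥ 4.11) = 2·P(B_{8.82} ≥ 4.11) = 2(1 − Φ(4.11/√8.82)) ≈ 0.1664

By the reflection principle for Brownian motion, P(M_t ≥ a) = 2 · P(B_t ≥ a) for a ≥ 0. Since B_t ~ N(0, t), P(B_t ≥ 4.11) = 1 − Φ(4.11/√t) = 1 − Φ(4.11/√8.82) = 1 − Φ(1.3839). So
  P(M_{8.82} ≥ 4.11) = 2(1 − Φ(1.3839)) ≈ 0.1664.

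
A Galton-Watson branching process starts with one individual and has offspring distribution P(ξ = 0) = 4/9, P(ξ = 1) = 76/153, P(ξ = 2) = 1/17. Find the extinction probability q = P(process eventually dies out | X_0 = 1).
q = 1

Mean offspring μ = 0·4/9 + 1·76/153 + 2·1/17 = 94/153 ≤ 1. For μ ≤ 1 with offspring not concentrated at 1, the Galton-Watson process goes extinct almost surely, so q = 1.
(Algebraic check: The pgf is f(s) = 4/9 + 76/153·s + 1/17·s². The extinction probability q is the smallest fixed point of f in [0, 1]. Setting s = f(s):
  1/17·s² + (76/153 − 1)·s + 4/9 = 0
  1/17·s² − (4/9 + 1/17)·s + 4/9 = 0
which factors as (s − 1)·(1/17·s − 4/9) = 0, giving roots s = 1 and s = (4/9)/(1/17) = 68/9. Since 68/9 ≥ 1, the smallest root in [0, 1] is s = 1.)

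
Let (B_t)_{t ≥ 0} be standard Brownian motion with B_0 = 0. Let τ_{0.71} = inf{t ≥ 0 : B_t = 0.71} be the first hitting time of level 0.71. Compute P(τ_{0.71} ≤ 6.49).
P(τ_{0.71} ≤ 6.49) = 2(1 − Φ(0.71/√6.49)) = 2(1 − Φ(0.2787)) ≈ 0.7805

By the reflection principle for standard BM, P(τ_b ≤ t) = 2 · P(B_t ≥ b). Since B_t ~ N(0, t), P(B_t ≥ 0.71) = 1 − Φ(0.71/√t) = 1 − Φ(0.71/√6.49) = 1 − Φ(0.2787) ≈ 0.39024. Doubling: P(τ_{0.71} ≤ 6.49) ≈ 2 · 0.39024 = 0.78048 ≈ 0.7805.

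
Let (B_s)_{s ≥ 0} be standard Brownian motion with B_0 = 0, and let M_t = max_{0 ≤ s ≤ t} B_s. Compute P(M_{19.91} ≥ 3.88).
P(M_{19.91} ≥ 3.88) = 2·P(B_{19.91} ≥ 3.88) = 2(1 − Φ(3.88/√19.91)) ≈ 0.3845

By the reflection principle for Brownian motion, P(M_t ≥ a) = 2 · P(B_t ≥ a) for a ≥ 0. Since B_t ~ N(0, t), P(B_t ≥ 3.88) = 1 − Φ(3.88/√t) = 1 − Φ(3.88/√19.91) = 1 − Φ(0.8696). So
  P(M_{19.91} ≥ 3.88) = 2(1 − Φ(0.8696)) ≈ 0.3845.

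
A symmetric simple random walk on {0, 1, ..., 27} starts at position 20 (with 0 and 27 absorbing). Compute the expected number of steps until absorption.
E[τ | X_0 = 20] = 140

Let v_k = E[τ | X_0 = k]. Boundary: v_0 = v_27 = 0. Recurrence: v_k = 1 + (v_{k-1} + v_{k+1})/2 for 1 ≤ k ≤ 26. The particular solution to v_k − (v_{k-1} + v_{k+1})/2 = 1 is v_k = −k^2. Adding homogeneous solution A + B k and matching boundaries gives v_k = k (27 − k). Substituting k = 20: v_20 = 20 · 7 = 140.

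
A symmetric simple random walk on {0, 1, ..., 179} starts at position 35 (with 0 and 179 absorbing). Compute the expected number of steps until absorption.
E[τ | X_0 = 35] = 5040

Let v_k = E[τ | X_0 = k]. Boundary: v_0 = v_179 = 0. Recurrence: v_k = 1 + (v_{k-1} + v_{k+1})/2 for 1 ≤ k ≤ 178. The particular solution to v_k − (v_{k-1} + v_{k+1})/2 = 1 is v_k = −k^2. Adding homogeneous solution A + B k and matching boundaries gives v_k = k (179 − k). Substituting k = 35: v_35 = 35 · 144 = 5040.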